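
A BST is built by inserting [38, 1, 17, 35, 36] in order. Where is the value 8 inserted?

Starting tree (level order): [38, 1, None, None, 17, None, 35, None, 36]
Insertion path: 38 -> 1 -> 17
Result: insert 8 as left child of 17
Final tree (level order): [38, 1, None, None, 17, 8, 35, None, None, None, 36]


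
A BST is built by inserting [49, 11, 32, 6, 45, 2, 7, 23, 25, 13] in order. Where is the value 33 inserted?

Starting tree (level order): [49, 11, None, 6, 32, 2, 7, 23, 45, None, None, None, None, 13, 25]
Insertion path: 49 -> 11 -> 32 -> 45
Result: insert 33 as left child of 45
Final tree (level order): [49, 11, None, 6, 32, 2, 7, 23, 45, None, None, None, None, 13, 25, 33]


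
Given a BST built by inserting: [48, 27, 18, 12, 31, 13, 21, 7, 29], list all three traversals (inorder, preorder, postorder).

Tree insertion order: [48, 27, 18, 12, 31, 13, 21, 7, 29]
Tree (level-order array): [48, 27, None, 18, 31, 12, 21, 29, None, 7, 13]
Inorder (L, root, R): [7, 12, 13, 18, 21, 27, 29, 31, 48]
Preorder (root, L, R): [48, 27, 18, 12, 7, 13, 21, 31, 29]
Postorder (L, R, root): [7, 13, 12, 21, 18, 29, 31, 27, 48]


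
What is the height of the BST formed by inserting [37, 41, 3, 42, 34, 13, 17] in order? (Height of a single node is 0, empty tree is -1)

Insertion order: [37, 41, 3, 42, 34, 13, 17]
Tree (level-order array): [37, 3, 41, None, 34, None, 42, 13, None, None, None, None, 17]
Compute height bottom-up (empty subtree = -1):
  height(17) = 1 + max(-1, -1) = 0
  height(13) = 1 + max(-1, 0) = 1
  height(34) = 1 + max(1, -1) = 2
  height(3) = 1 + max(-1, 2) = 3
  height(42) = 1 + max(-1, -1) = 0
  height(41) = 1 + max(-1, 0) = 1
  height(37) = 1 + max(3, 1) = 4
Height = 4


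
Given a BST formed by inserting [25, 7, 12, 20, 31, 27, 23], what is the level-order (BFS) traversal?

Tree insertion order: [25, 7, 12, 20, 31, 27, 23]
Tree (level-order array): [25, 7, 31, None, 12, 27, None, None, 20, None, None, None, 23]
BFS from the root, enqueuing left then right child of each popped node:
  queue [25] -> pop 25, enqueue [7, 31], visited so far: [25]
  queue [7, 31] -> pop 7, enqueue [12], visited so far: [25, 7]
  queue [31, 12] -> pop 31, enqueue [27], visited so far: [25, 7, 31]
  queue [12, 27] -> pop 12, enqueue [20], visited so far: [25, 7, 31, 12]
  queue [27, 20] -> pop 27, enqueue [none], visited so far: [25, 7, 31, 12, 27]
  queue [20] -> pop 20, enqueue [23], visited so far: [25, 7, 31, 12, 27, 20]
  queue [23] -> pop 23, enqueue [none], visited so far: [25, 7, 31, 12, 27, 20, 23]
Result: [25, 7, 31, 12, 27, 20, 23]


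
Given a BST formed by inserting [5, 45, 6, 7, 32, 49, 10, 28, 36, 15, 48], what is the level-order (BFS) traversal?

Tree insertion order: [5, 45, 6, 7, 32, 49, 10, 28, 36, 15, 48]
Tree (level-order array): [5, None, 45, 6, 49, None, 7, 48, None, None, 32, None, None, 10, 36, None, 28, None, None, 15]
BFS from the root, enqueuing left then right child of each popped node:
  queue [5] -> pop 5, enqueue [45], visited so far: [5]
  queue [45] -> pop 45, enqueue [6, 49], visited so far: [5, 45]
  queue [6, 49] -> pop 6, enqueue [7], visited so far: [5, 45, 6]
  queue [49, 7] -> pop 49, enqueue [48], visited so far: [5, 45, 6, 49]
  queue [7, 48] -> pop 7, enqueue [32], visited so far: [5, 45, 6, 49, 7]
  queue [48, 32] -> pop 48, enqueue [none], visited so far: [5, 45, 6, 49, 7, 48]
  queue [32] -> pop 32, enqueue [10, 36], visited so far: [5, 45, 6, 49, 7, 48, 32]
  queue [10, 36] -> pop 10, enqueue [28], visited so far: [5, 45, 6, 49, 7, 48, 32, 10]
  queue [36, 28] -> pop 36, enqueue [none], visited so far: [5, 45, 6, 49, 7, 48, 32, 10, 36]
  queue [28] -> pop 28, enqueue [15], visited so far: [5, 45, 6, 49, 7, 48, 32, 10, 36, 28]
  queue [15] -> pop 15, enqueue [none], visited so far: [5, 45, 6, 49, 7, 48, 32, 10, 36, 28, 15]
Result: [5, 45, 6, 49, 7, 48, 32, 10, 36, 28, 15]


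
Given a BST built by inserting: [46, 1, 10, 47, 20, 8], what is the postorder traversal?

Tree insertion order: [46, 1, 10, 47, 20, 8]
Tree (level-order array): [46, 1, 47, None, 10, None, None, 8, 20]
Postorder traversal: [8, 20, 10, 1, 47, 46]


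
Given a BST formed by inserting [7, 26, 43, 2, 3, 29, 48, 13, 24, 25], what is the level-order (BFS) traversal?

Tree insertion order: [7, 26, 43, 2, 3, 29, 48, 13, 24, 25]
Tree (level-order array): [7, 2, 26, None, 3, 13, 43, None, None, None, 24, 29, 48, None, 25]
BFS from the root, enqueuing left then right child of each popped node:
  queue [7] -> pop 7, enqueue [2, 26], visited so far: [7]
  queue [2, 26] -> pop 2, enqueue [3], visited so far: [7, 2]
  queue [26, 3] -> pop 26, enqueue [13, 43], visited so far: [7, 2, 26]
  queue [3, 13, 43] -> pop 3, enqueue [none], visited so far: [7, 2, 26, 3]
  queue [13, 43] -> pop 13, enqueue [24], visited so far: [7, 2, 26, 3, 13]
  queue [43, 24] -> pop 43, enqueue [29, 48], visited so far: [7, 2, 26, 3, 13, 43]
  queue [24, 29, 48] -> pop 24, enqueue [25], visited so far: [7, 2, 26, 3, 13, 43, 24]
  queue [29, 48, 25] -> pop 29, enqueue [none], visited so far: [7, 2, 26, 3, 13, 43, 24, 29]
  queue [48, 25] -> pop 48, enqueue [none], visited so far: [7, 2, 26, 3, 13, 43, 24, 29, 48]
  queue [25] -> pop 25, enqueue [none], visited so far: [7, 2, 26, 3, 13, 43, 24, 29, 48, 25]
Result: [7, 2, 26, 3, 13, 43, 24, 29, 48, 25]


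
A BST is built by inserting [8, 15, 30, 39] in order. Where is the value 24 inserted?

Starting tree (level order): [8, None, 15, None, 30, None, 39]
Insertion path: 8 -> 15 -> 30
Result: insert 24 as left child of 30
Final tree (level order): [8, None, 15, None, 30, 24, 39]


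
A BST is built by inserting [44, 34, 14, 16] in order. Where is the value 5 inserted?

Starting tree (level order): [44, 34, None, 14, None, None, 16]
Insertion path: 44 -> 34 -> 14
Result: insert 5 as left child of 14
Final tree (level order): [44, 34, None, 14, None, 5, 16]


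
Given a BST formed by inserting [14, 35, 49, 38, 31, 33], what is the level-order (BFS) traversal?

Tree insertion order: [14, 35, 49, 38, 31, 33]
Tree (level-order array): [14, None, 35, 31, 49, None, 33, 38]
BFS from the root, enqueuing left then right child of each popped node:
  queue [14] -> pop 14, enqueue [35], visited so far: [14]
  queue [35] -> pop 35, enqueue [31, 49], visited so far: [14, 35]
  queue [31, 49] -> pop 31, enqueue [33], visited so far: [14, 35, 31]
  queue [49, 33] -> pop 49, enqueue [38], visited so far: [14, 35, 31, 49]
  queue [33, 38] -> pop 33, enqueue [none], visited so far: [14, 35, 31, 49, 33]
  queue [38] -> pop 38, enqueue [none], visited so far: [14, 35, 31, 49, 33, 38]
Result: [14, 35, 31, 49, 33, 38]


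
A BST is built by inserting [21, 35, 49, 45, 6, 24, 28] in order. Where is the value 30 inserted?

Starting tree (level order): [21, 6, 35, None, None, 24, 49, None, 28, 45]
Insertion path: 21 -> 35 -> 24 -> 28
Result: insert 30 as right child of 28
Final tree (level order): [21, 6, 35, None, None, 24, 49, None, 28, 45, None, None, 30]


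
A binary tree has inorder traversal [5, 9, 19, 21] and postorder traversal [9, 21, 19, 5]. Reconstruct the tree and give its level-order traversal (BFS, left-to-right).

Inorder:   [5, 9, 19, 21]
Postorder: [9, 21, 19, 5]
Algorithm: postorder visits root last, so walk postorder right-to-left;
each value is the root of the current inorder slice — split it at that
value, recurse on the right subtree first, then the left.
Recursive splits:
  root=5; inorder splits into left=[], right=[9, 19, 21]
  root=19; inorder splits into left=[9], right=[21]
  root=21; inorder splits into left=[], right=[]
  root=9; inorder splits into left=[], right=[]
Reconstructed level-order: [5, 19, 9, 21]


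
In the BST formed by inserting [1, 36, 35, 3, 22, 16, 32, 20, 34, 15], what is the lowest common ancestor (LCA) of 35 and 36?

Tree insertion order: [1, 36, 35, 3, 22, 16, 32, 20, 34, 15]
Tree (level-order array): [1, None, 36, 35, None, 3, None, None, 22, 16, 32, 15, 20, None, 34]
In a BST, the LCA of p=35, q=36 is the first node v on the
root-to-leaf path with p <= v <= q (go left if both < v, right if both > v).
Walk from root:
  at 1: both 35 and 36 > 1, go right
  at 36: 35 <= 36 <= 36, this is the LCA
LCA = 36


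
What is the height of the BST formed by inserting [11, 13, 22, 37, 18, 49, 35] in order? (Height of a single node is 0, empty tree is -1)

Insertion order: [11, 13, 22, 37, 18, 49, 35]
Tree (level-order array): [11, None, 13, None, 22, 18, 37, None, None, 35, 49]
Compute height bottom-up (empty subtree = -1):
  height(18) = 1 + max(-1, -1) = 0
  height(35) = 1 + max(-1, -1) = 0
  height(49) = 1 + max(-1, -1) = 0
  height(37) = 1 + max(0, 0) = 1
  height(22) = 1 + max(0, 1) = 2
  height(13) = 1 + max(-1, 2) = 3
  height(11) = 1 + max(-1, 3) = 4
Height = 4


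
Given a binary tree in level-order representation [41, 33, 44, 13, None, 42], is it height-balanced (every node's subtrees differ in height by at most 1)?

Tree (level-order array): [41, 33, 44, 13, None, 42]
Definition: a tree is height-balanced if, at every node, |h(left) - h(right)| <= 1 (empty subtree has height -1).
Bottom-up per-node check:
  node 13: h_left=-1, h_right=-1, diff=0 [OK], height=0
  node 33: h_left=0, h_right=-1, diff=1 [OK], height=1
  node 42: h_left=-1, h_right=-1, diff=0 [OK], height=0
  node 44: h_left=0, h_right=-1, diff=1 [OK], height=1
  node 41: h_left=1, h_right=1, diff=0 [OK], height=2
All nodes satisfy the balance condition.
Result: Balanced


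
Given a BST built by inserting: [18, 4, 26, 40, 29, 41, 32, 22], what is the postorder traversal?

Tree insertion order: [18, 4, 26, 40, 29, 41, 32, 22]
Tree (level-order array): [18, 4, 26, None, None, 22, 40, None, None, 29, 41, None, 32]
Postorder traversal: [4, 22, 32, 29, 41, 40, 26, 18]


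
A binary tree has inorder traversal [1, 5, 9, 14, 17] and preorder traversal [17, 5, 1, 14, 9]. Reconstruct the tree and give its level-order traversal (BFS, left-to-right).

Inorder:  [1, 5, 9, 14, 17]
Preorder: [17, 5, 1, 14, 9]
Algorithm: preorder visits root first, so consume preorder in order;
for each root, split the current inorder slice at that value into
left-subtree inorder and right-subtree inorder, then recurse.
Recursive splits:
  root=17; inorder splits into left=[1, 5, 9, 14], right=[]
  root=5; inorder splits into left=[1], right=[9, 14]
  root=1; inorder splits into left=[], right=[]
  root=14; inorder splits into left=[9], right=[]
  root=9; inorder splits into left=[], right=[]
Reconstructed level-order: [17, 5, 1, 14, 9]


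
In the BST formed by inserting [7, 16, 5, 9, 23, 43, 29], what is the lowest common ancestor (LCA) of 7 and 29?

Tree insertion order: [7, 16, 5, 9, 23, 43, 29]
Tree (level-order array): [7, 5, 16, None, None, 9, 23, None, None, None, 43, 29]
In a BST, the LCA of p=7, q=29 is the first node v on the
root-to-leaf path with p <= v <= q (go left if both < v, right if both > v).
Walk from root:
  at 7: 7 <= 7 <= 29, this is the LCA
LCA = 7


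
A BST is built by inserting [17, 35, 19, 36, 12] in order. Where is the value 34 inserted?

Starting tree (level order): [17, 12, 35, None, None, 19, 36]
Insertion path: 17 -> 35 -> 19
Result: insert 34 as right child of 19
Final tree (level order): [17, 12, 35, None, None, 19, 36, None, 34]


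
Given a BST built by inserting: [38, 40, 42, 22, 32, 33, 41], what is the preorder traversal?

Tree insertion order: [38, 40, 42, 22, 32, 33, 41]
Tree (level-order array): [38, 22, 40, None, 32, None, 42, None, 33, 41]
Preorder traversal: [38, 22, 32, 33, 40, 42, 41]


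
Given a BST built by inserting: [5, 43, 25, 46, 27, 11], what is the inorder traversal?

Tree insertion order: [5, 43, 25, 46, 27, 11]
Tree (level-order array): [5, None, 43, 25, 46, 11, 27]
Inorder traversal: [5, 11, 25, 27, 43, 46]


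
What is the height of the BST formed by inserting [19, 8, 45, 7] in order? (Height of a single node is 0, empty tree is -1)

Insertion order: [19, 8, 45, 7]
Tree (level-order array): [19, 8, 45, 7]
Compute height bottom-up (empty subtree = -1):
  height(7) = 1 + max(-1, -1) = 0
  height(8) = 1 + max(0, -1) = 1
  height(45) = 1 + max(-1, -1) = 0
  height(19) = 1 + max(1, 0) = 2
Height = 2


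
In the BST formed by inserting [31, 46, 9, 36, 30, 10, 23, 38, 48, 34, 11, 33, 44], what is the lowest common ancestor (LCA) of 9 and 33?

Tree insertion order: [31, 46, 9, 36, 30, 10, 23, 38, 48, 34, 11, 33, 44]
Tree (level-order array): [31, 9, 46, None, 30, 36, 48, 10, None, 34, 38, None, None, None, 23, 33, None, None, 44, 11]
In a BST, the LCA of p=9, q=33 is the first node v on the
root-to-leaf path with p <= v <= q (go left if both < v, right if both > v).
Walk from root:
  at 31: 9 <= 31 <= 33, this is the LCA
LCA = 31


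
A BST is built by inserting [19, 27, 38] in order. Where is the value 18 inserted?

Starting tree (level order): [19, None, 27, None, 38]
Insertion path: 19
Result: insert 18 as left child of 19
Final tree (level order): [19, 18, 27, None, None, None, 38]


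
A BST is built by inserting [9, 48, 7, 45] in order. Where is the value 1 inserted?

Starting tree (level order): [9, 7, 48, None, None, 45]
Insertion path: 9 -> 7
Result: insert 1 as left child of 7
Final tree (level order): [9, 7, 48, 1, None, 45]


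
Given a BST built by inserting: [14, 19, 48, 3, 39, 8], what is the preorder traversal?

Tree insertion order: [14, 19, 48, 3, 39, 8]
Tree (level-order array): [14, 3, 19, None, 8, None, 48, None, None, 39]
Preorder traversal: [14, 3, 8, 19, 48, 39]


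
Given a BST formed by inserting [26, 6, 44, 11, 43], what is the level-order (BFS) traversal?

Tree insertion order: [26, 6, 44, 11, 43]
Tree (level-order array): [26, 6, 44, None, 11, 43]
BFS from the root, enqueuing left then right child of each popped node:
  queue [26] -> pop 26, enqueue [6, 44], visited so far: [26]
  queue [6, 44] -> pop 6, enqueue [11], visited so far: [26, 6]
  queue [44, 11] -> pop 44, enqueue [43], visited so far: [26, 6, 44]
  queue [11, 43] -> pop 11, enqueue [none], visited so far: [26, 6, 44, 11]
  queue [43] -> pop 43, enqueue [none], visited so far: [26, 6, 44, 11, 43]
Result: [26, 6, 44, 11, 43]


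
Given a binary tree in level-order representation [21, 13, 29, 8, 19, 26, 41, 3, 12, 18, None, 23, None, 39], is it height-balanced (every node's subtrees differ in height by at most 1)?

Tree (level-order array): [21, 13, 29, 8, 19, 26, 41, 3, 12, 18, None, 23, None, 39]
Definition: a tree is height-balanced if, at every node, |h(left) - h(right)| <= 1 (empty subtree has height -1).
Bottom-up per-node check:
  node 3: h_left=-1, h_right=-1, diff=0 [OK], height=0
  node 12: h_left=-1, h_right=-1, diff=0 [OK], height=0
  node 8: h_left=0, h_right=0, diff=0 [OK], height=1
  node 18: h_left=-1, h_right=-1, diff=0 [OK], height=0
  node 19: h_left=0, h_right=-1, diff=1 [OK], height=1
  node 13: h_left=1, h_right=1, diff=0 [OK], height=2
  node 23: h_left=-1, h_right=-1, diff=0 [OK], height=0
  node 26: h_left=0, h_right=-1, diff=1 [OK], height=1
  node 39: h_left=-1, h_right=-1, diff=0 [OK], height=0
  node 41: h_left=0, h_right=-1, diff=1 [OK], height=1
  node 29: h_left=1, h_right=1, diff=0 [OK], height=2
  node 21: h_left=2, h_right=2, diff=0 [OK], height=3
All nodes satisfy the balance condition.
Result: Balanced


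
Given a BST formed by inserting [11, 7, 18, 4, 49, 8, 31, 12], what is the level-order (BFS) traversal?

Tree insertion order: [11, 7, 18, 4, 49, 8, 31, 12]
Tree (level-order array): [11, 7, 18, 4, 8, 12, 49, None, None, None, None, None, None, 31]
BFS from the root, enqueuing left then right child of each popped node:
  queue [11] -> pop 11, enqueue [7, 18], visited so far: [11]
  queue [7, 18] -> pop 7, enqueue [4, 8], visited so far: [11, 7]
  queue [18, 4, 8] -> pop 18, enqueue [12, 49], visited so far: [11, 7, 18]
  queue [4, 8, 12, 49] -> pop 4, enqueue [none], visited so far: [11, 7, 18, 4]
  queue [8, 12, 49] -> pop 8, enqueue [none], visited so far: [11, 7, 18, 4, 8]
  queue [12, 49] -> pop 12, enqueue [none], visited so far: [11, 7, 18, 4, 8, 12]
  queue [49] -> pop 49, enqueue [31], visited so far: [11, 7, 18, 4, 8, 12, 49]
  queue [31] -> pop 31, enqueue [none], visited so far: [11, 7, 18, 4, 8, 12, 49, 31]
Result: [11, 7, 18, 4, 8, 12, 49, 31]


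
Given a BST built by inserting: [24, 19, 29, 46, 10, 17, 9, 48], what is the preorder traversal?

Tree insertion order: [24, 19, 29, 46, 10, 17, 9, 48]
Tree (level-order array): [24, 19, 29, 10, None, None, 46, 9, 17, None, 48]
Preorder traversal: [24, 19, 10, 9, 17, 29, 46, 48]


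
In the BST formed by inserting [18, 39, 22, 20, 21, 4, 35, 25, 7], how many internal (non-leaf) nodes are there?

Tree built from: [18, 39, 22, 20, 21, 4, 35, 25, 7]
Tree (level-order array): [18, 4, 39, None, 7, 22, None, None, None, 20, 35, None, 21, 25]
Rule: An internal node has at least one child.
Per-node child counts:
  node 18: 2 child(ren)
  node 4: 1 child(ren)
  node 7: 0 child(ren)
  node 39: 1 child(ren)
  node 22: 2 child(ren)
  node 20: 1 child(ren)
  node 21: 0 child(ren)
  node 35: 1 child(ren)
  node 25: 0 child(ren)
Matching nodes: [18, 4, 39, 22, 20, 35]
Count of internal (non-leaf) nodes: 6


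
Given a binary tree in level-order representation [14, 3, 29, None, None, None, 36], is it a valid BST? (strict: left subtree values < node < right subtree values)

Level-order array: [14, 3, 29, None, None, None, 36]
Validate using subtree bounds (lo, hi): at each node, require lo < value < hi,
then recurse left with hi=value and right with lo=value.
Preorder trace (stopping at first violation):
  at node 14 with bounds (-inf, +inf): OK
  at node 3 with bounds (-inf, 14): OK
  at node 29 with bounds (14, +inf): OK
  at node 36 with bounds (29, +inf): OK
No violation found at any node.
Result: Valid BST


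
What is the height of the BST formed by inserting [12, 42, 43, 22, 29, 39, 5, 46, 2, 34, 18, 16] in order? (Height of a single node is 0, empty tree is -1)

Insertion order: [12, 42, 43, 22, 29, 39, 5, 46, 2, 34, 18, 16]
Tree (level-order array): [12, 5, 42, 2, None, 22, 43, None, None, 18, 29, None, 46, 16, None, None, 39, None, None, None, None, 34]
Compute height bottom-up (empty subtree = -1):
  height(2) = 1 + max(-1, -1) = 0
  height(5) = 1 + max(0, -1) = 1
  height(16) = 1 + max(-1, -1) = 0
  height(18) = 1 + max(0, -1) = 1
  height(34) = 1 + max(-1, -1) = 0
  height(39) = 1 + max(0, -1) = 1
  height(29) = 1 + max(-1, 1) = 2
  height(22) = 1 + max(1, 2) = 3
  height(46) = 1 + max(-1, -1) = 0
  height(43) = 1 + max(-1, 0) = 1
  height(42) = 1 + max(3, 1) = 4
  height(12) = 1 + max(1, 4) = 5
Height = 5


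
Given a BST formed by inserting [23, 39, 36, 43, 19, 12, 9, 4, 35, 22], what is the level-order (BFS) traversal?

Tree insertion order: [23, 39, 36, 43, 19, 12, 9, 4, 35, 22]
Tree (level-order array): [23, 19, 39, 12, 22, 36, 43, 9, None, None, None, 35, None, None, None, 4]
BFS from the root, enqueuing left then right child of each popped node:
  queue [23] -> pop 23, enqueue [19, 39], visited so far: [23]
  queue [19, 39] -> pop 19, enqueue [12, 22], visited so far: [23, 19]
  queue [39, 12, 22] -> pop 39, enqueue [36, 43], visited so far: [23, 19, 39]
  queue [12, 22, 36, 43] -> pop 12, enqueue [9], visited so far: [23, 19, 39, 12]
  queue [22, 36, 43, 9] -> pop 22, enqueue [none], visited so far: [23, 19, 39, 12, 22]
  queue [36, 43, 9] -> pop 36, enqueue [35], visited so far: [23, 19, 39, 12, 22, 36]
  queue [43, 9, 35] -> pop 43, enqueue [none], visited so far: [23, 19, 39, 12, 22, 36, 43]
  queue [9, 35] -> pop 9, enqueue [4], visited so far: [23, 19, 39, 12, 22, 36, 43, 9]
  queue [35, 4] -> pop 35, enqueue [none], visited so far: [23, 19, 39, 12, 22, 36, 43, 9, 35]
  queue [4] -> pop 4, enqueue [none], visited so far: [23, 19, 39, 12, 22, 36, 43, 9, 35, 4]
Result: [23, 19, 39, 12, 22, 36, 43, 9, 35, 4]


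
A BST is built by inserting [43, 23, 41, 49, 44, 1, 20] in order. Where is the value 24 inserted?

Starting tree (level order): [43, 23, 49, 1, 41, 44, None, None, 20]
Insertion path: 43 -> 23 -> 41
Result: insert 24 as left child of 41
Final tree (level order): [43, 23, 49, 1, 41, 44, None, None, 20, 24]


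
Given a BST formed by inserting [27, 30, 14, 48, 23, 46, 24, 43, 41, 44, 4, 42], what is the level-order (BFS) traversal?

Tree insertion order: [27, 30, 14, 48, 23, 46, 24, 43, 41, 44, 4, 42]
Tree (level-order array): [27, 14, 30, 4, 23, None, 48, None, None, None, 24, 46, None, None, None, 43, None, 41, 44, None, 42]
BFS from the root, enqueuing left then right child of each popped node:
  queue [27] -> pop 27, enqueue [14, 30], visited so far: [27]
  queue [14, 30] -> pop 14, enqueue [4, 23], visited so far: [27, 14]
  queue [30, 4, 23] -> pop 30, enqueue [48], visited so far: [27, 14, 30]
  queue [4, 23, 48] -> pop 4, enqueue [none], visited so far: [27, 14, 30, 4]
  queue [23, 48] -> pop 23, enqueue [24], visited so far: [27, 14, 30, 4, 23]
  queue [48, 24] -> pop 48, enqueue [46], visited so far: [27, 14, 30, 4, 23, 48]
  queue [24, 46] -> pop 24, enqueue [none], visited so far: [27, 14, 30, 4, 23, 48, 24]
  queue [46] -> pop 46, enqueue [43], visited so far: [27, 14, 30, 4, 23, 48, 24, 46]
  queue [43] -> pop 43, enqueue [41, 44], visited so far: [27, 14, 30, 4, 23, 48, 24, 46, 43]
  queue [41, 44] -> pop 41, enqueue [42], visited so far: [27, 14, 30, 4, 23, 48, 24, 46, 43, 41]
  queue [44, 42] -> pop 44, enqueue [none], visited so far: [27, 14, 30, 4, 23, 48, 24, 46, 43, 41, 44]
  queue [42] -> pop 42, enqueue [none], visited so far: [27, 14, 30, 4, 23, 48, 24, 46, 43, 41, 44, 42]
Result: [27, 14, 30, 4, 23, 48, 24, 46, 43, 41, 44, 42]


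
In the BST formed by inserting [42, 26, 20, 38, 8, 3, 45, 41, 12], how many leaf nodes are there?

Tree built from: [42, 26, 20, 38, 8, 3, 45, 41, 12]
Tree (level-order array): [42, 26, 45, 20, 38, None, None, 8, None, None, 41, 3, 12]
Rule: A leaf has 0 children.
Per-node child counts:
  node 42: 2 child(ren)
  node 26: 2 child(ren)
  node 20: 1 child(ren)
  node 8: 2 child(ren)
  node 3: 0 child(ren)
  node 12: 0 child(ren)
  node 38: 1 child(ren)
  node 41: 0 child(ren)
  node 45: 0 child(ren)
Matching nodes: [3, 12, 41, 45]
Count of leaf nodes: 4


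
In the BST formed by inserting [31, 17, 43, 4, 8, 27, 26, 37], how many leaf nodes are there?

Tree built from: [31, 17, 43, 4, 8, 27, 26, 37]
Tree (level-order array): [31, 17, 43, 4, 27, 37, None, None, 8, 26]
Rule: A leaf has 0 children.
Per-node child counts:
  node 31: 2 child(ren)
  node 17: 2 child(ren)
  node 4: 1 child(ren)
  node 8: 0 child(ren)
  node 27: 1 child(ren)
  node 26: 0 child(ren)
  node 43: 1 child(ren)
  node 37: 0 child(ren)
Matching nodes: [8, 26, 37]
Count of leaf nodes: 3


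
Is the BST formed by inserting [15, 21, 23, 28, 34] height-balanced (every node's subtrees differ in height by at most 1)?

Tree (level-order array): [15, None, 21, None, 23, None, 28, None, 34]
Definition: a tree is height-balanced if, at every node, |h(left) - h(right)| <= 1 (empty subtree has height -1).
Bottom-up per-node check:
  node 34: h_left=-1, h_right=-1, diff=0 [OK], height=0
  node 28: h_left=-1, h_right=0, diff=1 [OK], height=1
  node 23: h_left=-1, h_right=1, diff=2 [FAIL (|-1-1|=2 > 1)], height=2
  node 21: h_left=-1, h_right=2, diff=3 [FAIL (|-1-2|=3 > 1)], height=3
  node 15: h_left=-1, h_right=3, diff=4 [FAIL (|-1-3|=4 > 1)], height=4
Node 23 violates the condition: |-1 - 1| = 2 > 1.
Result: Not balanced


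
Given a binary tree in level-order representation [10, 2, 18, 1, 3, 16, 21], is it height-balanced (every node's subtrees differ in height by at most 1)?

Tree (level-order array): [10, 2, 18, 1, 3, 16, 21]
Definition: a tree is height-balanced if, at every node, |h(left) - h(right)| <= 1 (empty subtree has height -1).
Bottom-up per-node check:
  node 1: h_left=-1, h_right=-1, diff=0 [OK], height=0
  node 3: h_left=-1, h_right=-1, diff=0 [OK], height=0
  node 2: h_left=0, h_right=0, diff=0 [OK], height=1
  node 16: h_left=-1, h_right=-1, diff=0 [OK], height=0
  node 21: h_left=-1, h_right=-1, diff=0 [OK], height=0
  node 18: h_left=0, h_right=0, diff=0 [OK], height=1
  node 10: h_left=1, h_right=1, diff=0 [OK], height=2
All nodes satisfy the balance condition.
Result: Balanced


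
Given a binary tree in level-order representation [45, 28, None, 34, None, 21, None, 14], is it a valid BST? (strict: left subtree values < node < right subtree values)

Level-order array: [45, 28, None, 34, None, 21, None, 14]
Validate using subtree bounds (lo, hi): at each node, require lo < value < hi,
then recurse left with hi=value and right with lo=value.
Preorder trace (stopping at first violation):
  at node 45 with bounds (-inf, +inf): OK
  at node 28 with bounds (-inf, 45): OK
  at node 34 with bounds (-inf, 28): VIOLATION
Node 34 violates its bound: not (-inf < 34 < 28).
Result: Not a valid BST


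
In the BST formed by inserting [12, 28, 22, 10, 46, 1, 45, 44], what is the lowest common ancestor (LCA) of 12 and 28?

Tree insertion order: [12, 28, 22, 10, 46, 1, 45, 44]
Tree (level-order array): [12, 10, 28, 1, None, 22, 46, None, None, None, None, 45, None, 44]
In a BST, the LCA of p=12, q=28 is the first node v on the
root-to-leaf path with p <= v <= q (go left if both < v, right if both > v).
Walk from root:
  at 12: 12 <= 12 <= 28, this is the LCA
LCA = 12


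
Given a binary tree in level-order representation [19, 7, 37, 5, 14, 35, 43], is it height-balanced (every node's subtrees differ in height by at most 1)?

Tree (level-order array): [19, 7, 37, 5, 14, 35, 43]
Definition: a tree is height-balanced if, at every node, |h(left) - h(right)| <= 1 (empty subtree has height -1).
Bottom-up per-node check:
  node 5: h_left=-1, h_right=-1, diff=0 [OK], height=0
  node 14: h_left=-1, h_right=-1, diff=0 [OK], height=0
  node 7: h_left=0, h_right=0, diff=0 [OK], height=1
  node 35: h_left=-1, h_right=-1, diff=0 [OK], height=0
  node 43: h_left=-1, h_right=-1, diff=0 [OK], height=0
  node 37: h_left=0, h_right=0, diff=0 [OK], height=1
  node 19: h_left=1, h_right=1, diff=0 [OK], height=2
All nodes satisfy the balance condition.
Result: Balanced


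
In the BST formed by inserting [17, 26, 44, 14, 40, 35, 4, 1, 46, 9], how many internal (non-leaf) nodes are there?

Tree built from: [17, 26, 44, 14, 40, 35, 4, 1, 46, 9]
Tree (level-order array): [17, 14, 26, 4, None, None, 44, 1, 9, 40, 46, None, None, None, None, 35]
Rule: An internal node has at least one child.
Per-node child counts:
  node 17: 2 child(ren)
  node 14: 1 child(ren)
  node 4: 2 child(ren)
  node 1: 0 child(ren)
  node 9: 0 child(ren)
  node 26: 1 child(ren)
  node 44: 2 child(ren)
  node 40: 1 child(ren)
  node 35: 0 child(ren)
  node 46: 0 child(ren)
Matching nodes: [17, 14, 4, 26, 44, 40]
Count of internal (non-leaf) nodes: 6


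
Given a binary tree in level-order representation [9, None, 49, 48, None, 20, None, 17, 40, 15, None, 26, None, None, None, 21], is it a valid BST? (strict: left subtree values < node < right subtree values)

Level-order array: [9, None, 49, 48, None, 20, None, 17, 40, 15, None, 26, None, None, None, 21]
Validate using subtree bounds (lo, hi): at each node, require lo < value < hi,
then recurse left with hi=value and right with lo=value.
Preorder trace (stopping at first violation):
  at node 9 with bounds (-inf, +inf): OK
  at node 49 with bounds (9, +inf): OK
  at node 48 with bounds (9, 49): OK
  at node 20 with bounds (9, 48): OK
  at node 17 with bounds (9, 20): OK
  at node 15 with bounds (9, 17): OK
  at node 40 with bounds (20, 48): OK
  at node 26 with bounds (20, 40): OK
  at node 21 with bounds (20, 26): OK
No violation found at any node.
Result: Valid BST


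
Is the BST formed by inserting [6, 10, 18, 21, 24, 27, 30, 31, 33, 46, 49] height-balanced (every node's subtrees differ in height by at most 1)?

Tree (level-order array): [6, None, 10, None, 18, None, 21, None, 24, None, 27, None, 30, None, 31, None, 33, None, 46, None, 49]
Definition: a tree is height-balanced if, at every node, |h(left) - h(right)| <= 1 (empty subtree has height -1).
Bottom-up per-node check:
  node 49: h_left=-1, h_right=-1, diff=0 [OK], height=0
  node 46: h_left=-1, h_right=0, diff=1 [OK], height=1
  node 33: h_left=-1, h_right=1, diff=2 [FAIL (|-1-1|=2 > 1)], height=2
  node 31: h_left=-1, h_right=2, diff=3 [FAIL (|-1-2|=3 > 1)], height=3
  node 30: h_left=-1, h_right=3, diff=4 [FAIL (|-1-3|=4 > 1)], height=4
  node 27: h_left=-1, h_right=4, diff=5 [FAIL (|-1-4|=5 > 1)], height=5
  node 24: h_left=-1, h_right=5, diff=6 [FAIL (|-1-5|=6 > 1)], height=6
  node 21: h_left=-1, h_right=6, diff=7 [FAIL (|-1-6|=7 > 1)], height=7
  node 18: h_left=-1, h_right=7, diff=8 [FAIL (|-1-7|=8 > 1)], height=8
  node 10: h_left=-1, h_right=8, diff=9 [FAIL (|-1-8|=9 > 1)], height=9
  node 6: h_left=-1, h_right=9, diff=10 [FAIL (|-1-9|=10 > 1)], height=10
Node 33 violates the condition: |-1 - 1| = 2 > 1.
Result: Not balanced


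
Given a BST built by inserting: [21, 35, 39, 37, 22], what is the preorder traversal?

Tree insertion order: [21, 35, 39, 37, 22]
Tree (level-order array): [21, None, 35, 22, 39, None, None, 37]
Preorder traversal: [21, 35, 22, 39, 37]


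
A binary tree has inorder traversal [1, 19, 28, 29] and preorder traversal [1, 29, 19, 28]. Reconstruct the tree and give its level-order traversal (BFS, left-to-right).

Inorder:  [1, 19, 28, 29]
Preorder: [1, 29, 19, 28]
Algorithm: preorder visits root first, so consume preorder in order;
for each root, split the current inorder slice at that value into
left-subtree inorder and right-subtree inorder, then recurse.
Recursive splits:
  root=1; inorder splits into left=[], right=[19, 28, 29]
  root=29; inorder splits into left=[19, 28], right=[]
  root=19; inorder splits into left=[], right=[28]
  root=28; inorder splits into left=[], right=[]
Reconstructed level-order: [1, 29, 19, 28]


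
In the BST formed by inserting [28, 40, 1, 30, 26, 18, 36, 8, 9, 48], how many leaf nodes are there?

Tree built from: [28, 40, 1, 30, 26, 18, 36, 8, 9, 48]
Tree (level-order array): [28, 1, 40, None, 26, 30, 48, 18, None, None, 36, None, None, 8, None, None, None, None, 9]
Rule: A leaf has 0 children.
Per-node child counts:
  node 28: 2 child(ren)
  node 1: 1 child(ren)
  node 26: 1 child(ren)
  node 18: 1 child(ren)
  node 8: 1 child(ren)
  node 9: 0 child(ren)
  node 40: 2 child(ren)
  node 30: 1 child(ren)
  node 36: 0 child(ren)
  node 48: 0 child(ren)
Matching nodes: [9, 36, 48]
Count of leaf nodes: 3


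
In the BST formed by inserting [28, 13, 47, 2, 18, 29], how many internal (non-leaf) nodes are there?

Tree built from: [28, 13, 47, 2, 18, 29]
Tree (level-order array): [28, 13, 47, 2, 18, 29]
Rule: An internal node has at least one child.
Per-node child counts:
  node 28: 2 child(ren)
  node 13: 2 child(ren)
  node 2: 0 child(ren)
  node 18: 0 child(ren)
  node 47: 1 child(ren)
  node 29: 0 child(ren)
Matching nodes: [28, 13, 47]
Count of internal (non-leaf) nodes: 3


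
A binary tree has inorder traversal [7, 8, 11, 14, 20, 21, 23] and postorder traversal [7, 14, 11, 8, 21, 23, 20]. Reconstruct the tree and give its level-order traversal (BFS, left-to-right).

Inorder:   [7, 8, 11, 14, 20, 21, 23]
Postorder: [7, 14, 11, 8, 21, 23, 20]
Algorithm: postorder visits root last, so walk postorder right-to-left;
each value is the root of the current inorder slice — split it at that
value, recurse on the right subtree first, then the left.
Recursive splits:
  root=20; inorder splits into left=[7, 8, 11, 14], right=[21, 23]
  root=23; inorder splits into left=[21], right=[]
  root=21; inorder splits into left=[], right=[]
  root=8; inorder splits into left=[7], right=[11, 14]
  root=11; inorder splits into left=[], right=[14]
  root=14; inorder splits into left=[], right=[]
  root=7; inorder splits into left=[], right=[]
Reconstructed level-order: [20, 8, 23, 7, 11, 21, 14]


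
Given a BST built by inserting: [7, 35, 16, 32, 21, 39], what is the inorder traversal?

Tree insertion order: [7, 35, 16, 32, 21, 39]
Tree (level-order array): [7, None, 35, 16, 39, None, 32, None, None, 21]
Inorder traversal: [7, 16, 21, 32, 35, 39]


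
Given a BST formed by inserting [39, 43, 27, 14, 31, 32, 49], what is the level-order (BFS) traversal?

Tree insertion order: [39, 43, 27, 14, 31, 32, 49]
Tree (level-order array): [39, 27, 43, 14, 31, None, 49, None, None, None, 32]
BFS from the root, enqueuing left then right child of each popped node:
  queue [39] -> pop 39, enqueue [27, 43], visited so far: [39]
  queue [27, 43] -> pop 27, enqueue [14, 31], visited so far: [39, 27]
  queue [43, 14, 31] -> pop 43, enqueue [49], visited so far: [39, 27, 43]
  queue [14, 31, 49] -> pop 14, enqueue [none], visited so far: [39, 27, 43, 14]
  queue [31, 49] -> pop 31, enqueue [32], visited so far: [39, 27, 43, 14, 31]
  queue [49, 32] -> pop 49, enqueue [none], visited so far: [39, 27, 43, 14, 31, 49]
  queue [32] -> pop 32, enqueue [none], visited so far: [39, 27, 43, 14, 31, 49, 32]
Result: [39, 27, 43, 14, 31, 49, 32]


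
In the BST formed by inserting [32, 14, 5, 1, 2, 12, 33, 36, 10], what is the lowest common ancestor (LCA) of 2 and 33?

Tree insertion order: [32, 14, 5, 1, 2, 12, 33, 36, 10]
Tree (level-order array): [32, 14, 33, 5, None, None, 36, 1, 12, None, None, None, 2, 10]
In a BST, the LCA of p=2, q=33 is the first node v on the
root-to-leaf path with p <= v <= q (go left if both < v, right if both > v).
Walk from root:
  at 32: 2 <= 32 <= 33, this is the LCA
LCA = 32


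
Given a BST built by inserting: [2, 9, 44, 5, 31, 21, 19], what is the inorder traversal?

Tree insertion order: [2, 9, 44, 5, 31, 21, 19]
Tree (level-order array): [2, None, 9, 5, 44, None, None, 31, None, 21, None, 19]
Inorder traversal: [2, 5, 9, 19, 21, 31, 44]


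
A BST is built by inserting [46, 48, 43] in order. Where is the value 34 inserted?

Starting tree (level order): [46, 43, 48]
Insertion path: 46 -> 43
Result: insert 34 as left child of 43
Final tree (level order): [46, 43, 48, 34]


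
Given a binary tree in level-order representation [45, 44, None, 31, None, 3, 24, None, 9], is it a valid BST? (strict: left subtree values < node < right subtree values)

Level-order array: [45, 44, None, 31, None, 3, 24, None, 9]
Validate using subtree bounds (lo, hi): at each node, require lo < value < hi,
then recurse left with hi=value and right with lo=value.
Preorder trace (stopping at first violation):
  at node 45 with bounds (-inf, +inf): OK
  at node 44 with bounds (-inf, 45): OK
  at node 31 with bounds (-inf, 44): OK
  at node 3 with bounds (-inf, 31): OK
  at node 9 with bounds (3, 31): OK
  at node 24 with bounds (31, 44): VIOLATION
Node 24 violates its bound: not (31 < 24 < 44).
Result: Not a valid BST


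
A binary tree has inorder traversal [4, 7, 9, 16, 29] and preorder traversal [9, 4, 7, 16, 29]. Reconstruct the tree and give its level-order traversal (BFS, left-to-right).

Inorder:  [4, 7, 9, 16, 29]
Preorder: [9, 4, 7, 16, 29]
Algorithm: preorder visits root first, so consume preorder in order;
for each root, split the current inorder slice at that value into
left-subtree inorder and right-subtree inorder, then recurse.
Recursive splits:
  root=9; inorder splits into left=[4, 7], right=[16, 29]
  root=4; inorder splits into left=[], right=[7]
  root=7; inorder splits into left=[], right=[]
  root=16; inorder splits into left=[], right=[29]
  root=29; inorder splits into left=[], right=[]
Reconstructed level-order: [9, 4, 16, 7, 29]


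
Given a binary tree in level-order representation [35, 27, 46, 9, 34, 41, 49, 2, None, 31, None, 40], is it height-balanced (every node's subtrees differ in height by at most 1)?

Tree (level-order array): [35, 27, 46, 9, 34, 41, 49, 2, None, 31, None, 40]
Definition: a tree is height-balanced if, at every node, |h(left) - h(right)| <= 1 (empty subtree has height -1).
Bottom-up per-node check:
  node 2: h_left=-1, h_right=-1, diff=0 [OK], height=0
  node 9: h_left=0, h_right=-1, diff=1 [OK], height=1
  node 31: h_left=-1, h_right=-1, diff=0 [OK], height=0
  node 34: h_left=0, h_right=-1, diff=1 [OK], height=1
  node 27: h_left=1, h_right=1, diff=0 [OK], height=2
  node 40: h_left=-1, h_right=-1, diff=0 [OK], height=0
  node 41: h_left=0, h_right=-1, diff=1 [OK], height=1
  node 49: h_left=-1, h_right=-1, diff=0 [OK], height=0
  node 46: h_left=1, h_right=0, diff=1 [OK], height=2
  node 35: h_left=2, h_right=2, diff=0 [OK], height=3
All nodes satisfy the balance condition.
Result: Balanced


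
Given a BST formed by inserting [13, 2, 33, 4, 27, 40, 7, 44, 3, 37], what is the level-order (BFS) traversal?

Tree insertion order: [13, 2, 33, 4, 27, 40, 7, 44, 3, 37]
Tree (level-order array): [13, 2, 33, None, 4, 27, 40, 3, 7, None, None, 37, 44]
BFS from the root, enqueuing left then right child of each popped node:
  queue [13] -> pop 13, enqueue [2, 33], visited so far: [13]
  queue [2, 33] -> pop 2, enqueue [4], visited so far: [13, 2]
  queue [33, 4] -> pop 33, enqueue [27, 40], visited so far: [13, 2, 33]
  queue [4, 27, 40] -> pop 4, enqueue [3, 7], visited so far: [13, 2, 33, 4]
  queue [27, 40, 3, 7] -> pop 27, enqueue [none], visited so far: [13, 2, 33, 4, 27]
  queue [40, 3, 7] -> pop 40, enqueue [37, 44], visited so far: [13, 2, 33, 4, 27, 40]
  queue [3, 7, 37, 44] -> pop 3, enqueue [none], visited so far: [13, 2, 33, 4, 27, 40, 3]
  queue [7, 37, 44] -> pop 7, enqueue [none], visited so far: [13, 2, 33, 4, 27, 40, 3, 7]
  queue [37, 44] -> pop 37, enqueue [none], visited so far: [13, 2, 33, 4, 27, 40, 3, 7, 37]
  queue [44] -> pop 44, enqueue [none], visited so far: [13, 2, 33, 4, 27, 40, 3, 7, 37, 44]
Result: [13, 2, 33, 4, 27, 40, 3, 7, 37, 44]


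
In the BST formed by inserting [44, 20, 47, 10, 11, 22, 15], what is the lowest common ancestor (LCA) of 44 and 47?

Tree insertion order: [44, 20, 47, 10, 11, 22, 15]
Tree (level-order array): [44, 20, 47, 10, 22, None, None, None, 11, None, None, None, 15]
In a BST, the LCA of p=44, q=47 is the first node v on the
root-to-leaf path with p <= v <= q (go left if both < v, right if both > v).
Walk from root:
  at 44: 44 <= 44 <= 47, this is the LCA
LCA = 44


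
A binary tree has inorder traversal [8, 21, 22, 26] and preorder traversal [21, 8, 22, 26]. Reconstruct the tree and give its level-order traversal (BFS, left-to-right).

Inorder:  [8, 21, 22, 26]
Preorder: [21, 8, 22, 26]
Algorithm: preorder visits root first, so consume preorder in order;
for each root, split the current inorder slice at that value into
left-subtree inorder and right-subtree inorder, then recurse.
Recursive splits:
  root=21; inorder splits into left=[8], right=[22, 26]
  root=8; inorder splits into left=[], right=[]
  root=22; inorder splits into left=[], right=[26]
  root=26; inorder splits into left=[], right=[]
Reconstructed level-order: [21, 8, 22, 26]


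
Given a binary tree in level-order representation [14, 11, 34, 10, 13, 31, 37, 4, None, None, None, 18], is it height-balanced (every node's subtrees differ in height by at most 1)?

Tree (level-order array): [14, 11, 34, 10, 13, 31, 37, 4, None, None, None, 18]
Definition: a tree is height-balanced if, at every node, |h(left) - h(right)| <= 1 (empty subtree has height -1).
Bottom-up per-node check:
  node 4: h_left=-1, h_right=-1, diff=0 [OK], height=0
  node 10: h_left=0, h_right=-1, diff=1 [OK], height=1
  node 13: h_left=-1, h_right=-1, diff=0 [OK], height=0
  node 11: h_left=1, h_right=0, diff=1 [OK], height=2
  node 18: h_left=-1, h_right=-1, diff=0 [OK], height=0
  node 31: h_left=0, h_right=-1, diff=1 [OK], height=1
  node 37: h_left=-1, h_right=-1, diff=0 [OK], height=0
  node 34: h_left=1, h_right=0, diff=1 [OK], height=2
  node 14: h_left=2, h_right=2, diff=0 [OK], height=3
All nodes satisfy the balance condition.
Result: Balanced


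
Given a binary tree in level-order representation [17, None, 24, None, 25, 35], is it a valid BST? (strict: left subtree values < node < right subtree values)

Level-order array: [17, None, 24, None, 25, 35]
Validate using subtree bounds (lo, hi): at each node, require lo < value < hi,
then recurse left with hi=value and right with lo=value.
Preorder trace (stopping at first violation):
  at node 17 with bounds (-inf, +inf): OK
  at node 24 with bounds (17, +inf): OK
  at node 25 with bounds (24, +inf): OK
  at node 35 with bounds (24, 25): VIOLATION
Node 35 violates its bound: not (24 < 35 < 25).
Result: Not a valid BST
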